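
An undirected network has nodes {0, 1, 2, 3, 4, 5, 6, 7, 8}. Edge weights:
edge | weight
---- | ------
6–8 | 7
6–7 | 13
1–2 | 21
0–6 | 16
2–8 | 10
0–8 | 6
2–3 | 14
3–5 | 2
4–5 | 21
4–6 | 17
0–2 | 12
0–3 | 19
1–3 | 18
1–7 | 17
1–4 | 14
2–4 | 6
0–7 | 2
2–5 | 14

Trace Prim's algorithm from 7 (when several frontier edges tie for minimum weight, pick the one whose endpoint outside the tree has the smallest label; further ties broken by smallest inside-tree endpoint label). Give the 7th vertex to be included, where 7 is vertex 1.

1

Prim's algorithm from 7:
Step 1: cheapest edge leaving the tree is 0–7 (2); add 0.
Step 2: cheapest edge leaving the tree is 0–8 (6); add 8.
Step 3: cheapest edge leaving the tree is 6–8 (7); add 6.
Step 4: cheapest edge leaving the tree is 2–8 (10); add 2.
Step 5: cheapest edge leaving the tree is 2–4 (6); add 4.
Step 6: cheapest edge leaving the tree is 1–4 (14); add 1.
Step 7: cheapest edge leaving the tree is 2–3 (14); add 3.
Step 8: cheapest edge leaving the tree is 3–5 (2); add 5.
Vertex order: 7, 0, 8, 6, 2, 4, 1, 3, 5. The 7th vertex is 1.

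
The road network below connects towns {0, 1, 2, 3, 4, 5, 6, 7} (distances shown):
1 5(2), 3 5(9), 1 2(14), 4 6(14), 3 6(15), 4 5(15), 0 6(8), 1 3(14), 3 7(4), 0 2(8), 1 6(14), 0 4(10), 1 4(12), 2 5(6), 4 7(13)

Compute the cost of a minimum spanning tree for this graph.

Prim's algorithm from 0:
Step 1: cheapest edge leaving the tree is 0 2 (8); add 2.
Step 2: cheapest edge leaving the tree is 2 5 (6); add 5.
Step 3: cheapest edge leaving the tree is 1 5 (2); add 1.
Step 4: cheapest edge leaving the tree is 0 6 (8); add 6.
Step 5: cheapest edge leaving the tree is 3 5 (9); add 3.
Step 6: cheapest edge leaving the tree is 3 7 (4); add 7.
Step 7: cheapest edge leaving the tree is 0 4 (10); add 4.
MST edges: 0 2, 2 5, 1 5, 0 6, 3 5, 3 7, 0 4; total weight 8+6+2+8+9+4+10 = 47.

47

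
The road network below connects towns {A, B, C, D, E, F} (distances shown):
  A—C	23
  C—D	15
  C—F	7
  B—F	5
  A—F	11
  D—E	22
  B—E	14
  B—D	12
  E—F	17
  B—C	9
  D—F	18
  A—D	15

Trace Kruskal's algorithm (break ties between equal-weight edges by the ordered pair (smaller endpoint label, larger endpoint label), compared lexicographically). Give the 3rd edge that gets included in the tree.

A-F

Kruskal: consider edges lightest-first.
B—F (5): add — endpoints in different components.
C—F (7): add — endpoints in different components.
B—C (9): skip — B and C already connected.
A—F (11): add — endpoints in different components.
B—D (12): add — endpoints in different components.
B—E (14): add — endpoints in different components.
The 3rd edge added is A—F.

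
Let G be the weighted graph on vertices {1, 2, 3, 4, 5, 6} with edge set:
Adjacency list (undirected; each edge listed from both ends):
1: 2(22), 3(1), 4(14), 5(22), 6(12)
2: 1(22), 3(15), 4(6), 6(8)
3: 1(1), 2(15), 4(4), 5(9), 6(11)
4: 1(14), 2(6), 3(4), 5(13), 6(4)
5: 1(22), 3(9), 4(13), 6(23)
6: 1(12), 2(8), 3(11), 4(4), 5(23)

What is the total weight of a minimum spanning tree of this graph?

24

Sort edges by weight, then run Kruskal:
1 3 (1): add. Components now {1,3} {2} {4} {5} {6}
3 4 (4): add. Components now {1,3,4} {2} {5} {6}
4 6 (4): add. Components now {1,3,4,6} {2} {5}
2 4 (6): add. Components now {1,2,3,4,6} {5}
2 6 (8): skip — 2 and 6 already connected.
3 5 (9): add. Components now {1,2,3,4,5,6}
MST edges: 1 3, 3 4, 4 6, 2 4, 3 5; total weight 1+4+4+6+9 = 24.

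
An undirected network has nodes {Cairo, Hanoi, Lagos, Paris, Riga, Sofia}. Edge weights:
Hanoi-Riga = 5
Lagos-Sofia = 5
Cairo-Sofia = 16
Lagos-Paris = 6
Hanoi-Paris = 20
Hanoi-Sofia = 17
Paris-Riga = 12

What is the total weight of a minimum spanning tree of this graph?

Kruskal's algorithm — process edges by increasing weight (ties by edge label):
Hanoi-Riga (5): add. Components now {Lagos} {Cairo} {Paris} {Sofia} {Hanoi,Riga}
Lagos-Sofia (5): add. Components now {Lagos,Sofia} {Cairo} {Paris} {Hanoi,Riga}
Lagos-Paris (6): add. Components now {Lagos,Paris,Sofia} {Cairo} {Hanoi,Riga}
Paris-Riga (12): add. Components now {Hanoi,Lagos,Paris,Riga,Sofia} {Cairo}
Cairo-Sofia (16): add. Components now {Cairo,Hanoi,Lagos,Paris,Riga,Sofia}
MST edges: Hanoi-Riga, Lagos-Sofia, Lagos-Paris, Paris-Riga, Cairo-Sofia; total weight 5+5+6+12+16 = 44.

44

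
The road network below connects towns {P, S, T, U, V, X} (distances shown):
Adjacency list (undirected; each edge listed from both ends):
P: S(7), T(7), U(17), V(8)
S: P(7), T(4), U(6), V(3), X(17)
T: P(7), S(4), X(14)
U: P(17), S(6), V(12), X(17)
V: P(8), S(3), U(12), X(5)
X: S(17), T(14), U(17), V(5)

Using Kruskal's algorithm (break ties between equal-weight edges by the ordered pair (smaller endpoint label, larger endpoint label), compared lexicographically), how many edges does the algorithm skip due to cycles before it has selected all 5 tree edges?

0

Kruskal: consider edges lightest-first.
S V (3): add. Components now {P} {U} {S,V} {X} {T}
S T (4): add. Components now {P} {U} {S,T,V} {X}
V X (5): add. Components now {P} {U} {S,T,V,X}
S U (6): add. Components now {P} {S,T,U,V,X}
P S (7): add. Components now {P,S,T,U,V,X}
Edges rejected before the tree was complete: 0.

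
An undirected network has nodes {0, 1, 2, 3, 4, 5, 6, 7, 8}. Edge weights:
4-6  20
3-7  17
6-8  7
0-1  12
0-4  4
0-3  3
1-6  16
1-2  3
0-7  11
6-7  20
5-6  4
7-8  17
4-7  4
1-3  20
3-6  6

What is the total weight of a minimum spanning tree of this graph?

Prim's algorithm from 8:
Step 1: cheapest edge leaving the tree is 6-8 (7); add 6.
Step 2: cheapest edge leaving the tree is 5-6 (4); add 5.
Step 3: cheapest edge leaving the tree is 3-6 (6); add 3.
Step 4: cheapest edge leaving the tree is 0-3 (3); add 0.
Step 5: cheapest edge leaving the tree is 0-4 (4); add 4.
Step 6: cheapest edge leaving the tree is 4-7 (4); add 7.
Step 7: cheapest edge leaving the tree is 0-1 (12); add 1.
Step 8: cheapest edge leaving the tree is 1-2 (3); add 2.
MST edges: 6-8, 5-6, 3-6, 0-3, 0-4, 4-7, 0-1, 1-2; total weight 7+4+6+3+4+4+12+3 = 43.

43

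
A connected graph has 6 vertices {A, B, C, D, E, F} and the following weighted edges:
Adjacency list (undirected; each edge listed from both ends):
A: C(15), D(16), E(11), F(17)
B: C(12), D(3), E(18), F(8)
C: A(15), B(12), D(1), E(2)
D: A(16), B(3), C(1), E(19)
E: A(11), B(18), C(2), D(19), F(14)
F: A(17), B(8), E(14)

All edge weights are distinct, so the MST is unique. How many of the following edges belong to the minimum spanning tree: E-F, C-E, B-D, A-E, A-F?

3

Sort edges by weight, then run Kruskal:
C-D (1): add. Components now {A} {B} {C,D} {E} {F}
C-E (2): add. Components now {A} {B} {C,D,E} {F}
B-D (3): add. Components now {A} {B,C,D,E} {F}
B-F (8): add. Components now {A} {B,C,D,E,F}
A-E (11): add. Components now {A,B,C,D,E,F}
MST edge set: {C-D, C-E, B-D, B-F, A-E}.
Of the listed edges, {C-E, B-D, A-E} are in the MST → 3.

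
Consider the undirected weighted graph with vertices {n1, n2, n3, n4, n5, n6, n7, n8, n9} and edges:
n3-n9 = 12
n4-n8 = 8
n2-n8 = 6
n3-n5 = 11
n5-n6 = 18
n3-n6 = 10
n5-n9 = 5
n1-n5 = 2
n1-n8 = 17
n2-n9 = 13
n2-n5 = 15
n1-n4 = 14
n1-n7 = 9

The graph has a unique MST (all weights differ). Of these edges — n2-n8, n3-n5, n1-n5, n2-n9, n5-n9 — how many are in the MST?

Kruskal: consider edges lightest-first.
n1-n5 (2): add — endpoints in different components.
n5-n9 (5): add — endpoints in different components.
n2-n8 (6): add — endpoints in different components.
n4-n8 (8): add — endpoints in different components.
n1-n7 (9): add — endpoints in different components.
n3-n6 (10): add — endpoints in different components.
n3-n5 (11): add — endpoints in different components.
n3-n9 (12): skip — n9 and n3 already connected.
n2-n9 (13): add — endpoints in different components.
MST edge set: {n1-n5, n5-n9, n2-n8, n4-n8, n1-n7, n3-n6, n3-n5, n2-n9}.
Of the listed edges, {n2-n8, n3-n5, n1-n5, n2-n9, n5-n9} are in the MST → 5.

5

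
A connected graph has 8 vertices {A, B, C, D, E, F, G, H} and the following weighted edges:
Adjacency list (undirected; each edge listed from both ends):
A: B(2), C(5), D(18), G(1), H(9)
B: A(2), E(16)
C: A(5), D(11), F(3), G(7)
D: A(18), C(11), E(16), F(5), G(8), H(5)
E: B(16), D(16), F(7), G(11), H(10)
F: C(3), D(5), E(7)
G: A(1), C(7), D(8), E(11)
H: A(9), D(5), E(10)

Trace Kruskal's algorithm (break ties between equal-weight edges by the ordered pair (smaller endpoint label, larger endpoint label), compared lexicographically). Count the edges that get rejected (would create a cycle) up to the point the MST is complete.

Kruskal: consider edges lightest-first.
A-G (1): add — endpoints in different components.
A-B (2): add — endpoints in different components.
C-F (3): add — endpoints in different components.
A-C (5): add — endpoints in different components.
D-F (5): add — endpoints in different components.
D-H (5): add — endpoints in different components.
C-G (7): skip — C and G already connected.
E-F (7): add — endpoints in different components.
Edges rejected before the tree was complete: 1.

1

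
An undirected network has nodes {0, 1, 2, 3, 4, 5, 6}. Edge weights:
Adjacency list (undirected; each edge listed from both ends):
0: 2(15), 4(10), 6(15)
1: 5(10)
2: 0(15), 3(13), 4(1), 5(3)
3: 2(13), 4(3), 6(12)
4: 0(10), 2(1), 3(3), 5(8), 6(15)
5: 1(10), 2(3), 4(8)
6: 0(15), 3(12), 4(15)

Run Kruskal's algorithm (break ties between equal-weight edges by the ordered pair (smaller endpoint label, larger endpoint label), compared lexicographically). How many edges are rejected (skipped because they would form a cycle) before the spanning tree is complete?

1

Kruskal: consider edges lightest-first.
2—4 (1): add — endpoints in different components.
2—5 (3): add — endpoints in different components.
3—4 (3): add — endpoints in different components.
4—5 (8): skip — 4 and 5 already connected.
0—4 (10): add — endpoints in different components.
1—5 (10): add — endpoints in different components.
3—6 (12): add — endpoints in different components.
Edges rejected before the tree was complete: 1.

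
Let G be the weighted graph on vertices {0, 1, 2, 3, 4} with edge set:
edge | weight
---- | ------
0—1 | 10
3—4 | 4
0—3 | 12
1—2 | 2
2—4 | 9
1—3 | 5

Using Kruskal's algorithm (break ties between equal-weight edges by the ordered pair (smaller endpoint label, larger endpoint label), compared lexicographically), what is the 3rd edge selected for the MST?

1-3

Sort edges by weight, then run Kruskal:
1—2 (2): add. Components now {0} {1,2} {3} {4}
3—4 (4): add. Components now {0} {1,2} {3,4}
1—3 (5): add. Components now {0} {1,2,3,4}
2—4 (9): skip — 2 and 4 already connected.
0—1 (10): add. Components now {0,1,2,3,4}
The 3rd edge added is 1—3.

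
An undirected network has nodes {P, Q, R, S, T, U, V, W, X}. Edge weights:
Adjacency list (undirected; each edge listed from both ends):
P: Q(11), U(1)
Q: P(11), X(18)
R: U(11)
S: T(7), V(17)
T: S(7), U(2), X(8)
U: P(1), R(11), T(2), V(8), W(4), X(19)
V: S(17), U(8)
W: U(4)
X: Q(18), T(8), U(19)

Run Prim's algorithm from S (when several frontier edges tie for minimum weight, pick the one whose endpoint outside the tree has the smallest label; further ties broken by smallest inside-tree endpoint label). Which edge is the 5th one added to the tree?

U-V

Grow the tree from S using Prim:
Step 1: frontier [S–T 7, S–V 17] → take S–T (7); add T.
Step 2: frontier [S–V 17, T–U 2, T–X 8] → take T–U (2); add U.
Step 3: frontier [S–V 17, T–X 8, P–U 1, U–W 4, U–V 8, R–U 11, U–X 19] → take P–U (1); add P.
Step 4: frontier [P–Q 11, S–V 17, T–X 8, U–W 4, U–V 8, R–U 11, U–X 19] → take U–W (4); add W.
Step 5: frontier [P–Q 11, S–V 17, T–X 8, U–V 8, R–U 11, U–X 19] → take U–V (8); add V.
Step 6: frontier [P–Q 11, T–X 8, R–U 11, U–X 19] → take T–X (8); add X.
Step 7: frontier [P–Q 11, R–U 11, Q–X 18] → take P–Q (11); add Q.
Step 8: frontier [R–U 11] → take R–U (11); add R.
The 5th edge added is U–V.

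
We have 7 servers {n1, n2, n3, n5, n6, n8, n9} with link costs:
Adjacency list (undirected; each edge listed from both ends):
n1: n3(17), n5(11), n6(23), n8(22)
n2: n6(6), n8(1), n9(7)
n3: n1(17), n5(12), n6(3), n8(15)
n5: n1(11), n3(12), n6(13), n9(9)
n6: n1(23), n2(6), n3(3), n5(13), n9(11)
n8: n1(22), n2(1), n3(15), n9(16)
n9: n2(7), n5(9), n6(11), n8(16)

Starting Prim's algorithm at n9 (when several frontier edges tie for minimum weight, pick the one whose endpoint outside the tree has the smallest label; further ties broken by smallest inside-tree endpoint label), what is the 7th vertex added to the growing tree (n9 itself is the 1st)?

Prim's algorithm from n9:
Step 1: frontier [n2–n9 7, n5–n9 9, n6–n9 11, n8–n9 16] → take n2–n9 (7); add n2.
Step 2: frontier [n2–n8 1, n2–n6 6, n5–n9 9, n6–n9 11, n8–n9 16] → take n2–n8 (1); add n8.
Step 3: frontier [n2–n6 6, n3–n8 15, n1–n8 22, n5–n9 9, n6–n9 11] → take n2–n6 (6); add n6.
Step 4: frontier [n3–n6 3, n5–n6 13, n1–n6 23, n3–n8 15, n1–n8 22, n5–n9 9] → take n3–n6 (3); add n3.
Step 5: frontier [n3–n5 12, n1–n3 17, n5–n6 13, n1–n6 23, n1–n8 22, n5–n9 9] → take n5–n9 (9); add n5.
Step 6: frontier [n1–n3 17, n1–n5 11, n1–n6 23, n1–n8 22] → take n1–n5 (11); add n1.
Vertex order: n9, n2, n8, n6, n3, n5, n1. The 7th vertex is n1.

n1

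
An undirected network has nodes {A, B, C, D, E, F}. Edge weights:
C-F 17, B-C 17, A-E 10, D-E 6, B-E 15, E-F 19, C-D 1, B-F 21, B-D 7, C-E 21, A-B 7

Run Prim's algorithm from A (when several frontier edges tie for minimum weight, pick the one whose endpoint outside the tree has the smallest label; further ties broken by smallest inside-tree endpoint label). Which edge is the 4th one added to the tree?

D-E

Prim's algorithm from A:
Step 1: cheapest edge leaving the tree is A-B (7); add B.
Step 2: cheapest edge leaving the tree is B-D (7); add D.
Step 3: cheapest edge leaving the tree is C-D (1); add C.
Step 4: cheapest edge leaving the tree is D-E (6); add E.
Step 5: cheapest edge leaving the tree is C-F (17); add F.
The 4th edge added is D-E.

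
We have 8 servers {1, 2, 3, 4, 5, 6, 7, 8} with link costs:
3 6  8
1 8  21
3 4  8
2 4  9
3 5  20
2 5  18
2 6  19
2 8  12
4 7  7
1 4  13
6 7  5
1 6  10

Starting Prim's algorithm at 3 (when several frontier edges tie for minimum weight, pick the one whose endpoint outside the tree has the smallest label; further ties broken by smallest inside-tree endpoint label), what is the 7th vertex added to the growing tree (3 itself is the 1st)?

8

Prim's algorithm from 3:
Step 1: frontier [3 4 8, 3 6 8, 3 5 20] → take 3 4 (8); add 4.
Step 2: frontier [3 6 8, 3 5 20, 4 7 7, 2 4 9, 1 4 13] → take 4 7 (7); add 7.
Step 3: frontier [3 6 8, 3 5 20, 2 4 9, 1 4 13, 6 7 5] → take 6 7 (5); add 6.
Step 4: frontier [3 5 20, 2 4 9, 1 4 13, 1 6 10, 2 6 19] → take 2 4 (9); add 2.
Step 5: frontier [2 8 12, 2 5 18, 3 5 20, 1 4 13, 1 6 10] → take 1 6 (10); add 1.
Step 6: frontier [1 8 21, 2 8 12, 2 5 18, 3 5 20] → take 2 8 (12); add 8.
Step 7: frontier [2 5 18, 3 5 20] → take 2 5 (18); add 5.
Vertex order: 3, 4, 7, 6, 2, 1, 8, 5. The 7th vertex is 8.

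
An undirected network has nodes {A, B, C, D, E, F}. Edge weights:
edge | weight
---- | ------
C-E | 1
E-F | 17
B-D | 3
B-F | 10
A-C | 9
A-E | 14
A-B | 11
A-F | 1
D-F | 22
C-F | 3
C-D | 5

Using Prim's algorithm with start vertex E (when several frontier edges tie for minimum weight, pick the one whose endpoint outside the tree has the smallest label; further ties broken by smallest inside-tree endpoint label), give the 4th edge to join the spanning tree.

Prim's algorithm from E:
Step 1: cheapest edge leaving the tree is C-E (1); add C.
Step 2: cheapest edge leaving the tree is C-F (3); add F.
Step 3: cheapest edge leaving the tree is A-F (1); add A.
Step 4: cheapest edge leaving the tree is C-D (5); add D.
Step 5: cheapest edge leaving the tree is B-D (3); add B.
The 4th edge added is C-D.

C-D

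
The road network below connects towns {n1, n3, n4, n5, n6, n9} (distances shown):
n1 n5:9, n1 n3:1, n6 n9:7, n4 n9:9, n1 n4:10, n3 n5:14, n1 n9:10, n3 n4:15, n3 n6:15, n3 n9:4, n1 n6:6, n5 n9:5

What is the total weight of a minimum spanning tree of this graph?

25

Prim, starting at n5.
Step 1: cheapest edge leaving the tree is n5 n9 (5); add n9.
Step 2: cheapest edge leaving the tree is n3 n9 (4); add n3.
Step 3: cheapest edge leaving the tree is n1 n3 (1); add n1.
Step 4: cheapest edge leaving the tree is n1 n6 (6); add n6.
Step 5: cheapest edge leaving the tree is n4 n9 (9); add n4.
MST edges: n5 n9, n3 n9, n1 n3, n1 n6, n4 n9; total weight 5+4+1+6+9 = 25.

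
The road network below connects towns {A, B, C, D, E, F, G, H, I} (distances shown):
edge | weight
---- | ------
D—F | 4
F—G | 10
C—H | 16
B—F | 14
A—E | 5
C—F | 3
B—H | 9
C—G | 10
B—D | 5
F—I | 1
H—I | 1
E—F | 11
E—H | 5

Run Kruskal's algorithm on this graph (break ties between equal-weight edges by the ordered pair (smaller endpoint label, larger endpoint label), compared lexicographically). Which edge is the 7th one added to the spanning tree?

Kruskal: consider edges lightest-first.
F—I (1): add — endpoints in different components.
H—I (1): add — endpoints in different components.
C—F (3): add — endpoints in different components.
D—F (4): add — endpoints in different components.
A—E (5): add — endpoints in different components.
B—D (5): add — endpoints in different components.
E—H (5): add — endpoints in different components.
B—H (9): skip — B and H already connected.
C—G (10): add — endpoints in different components.
The 7th edge added is E—H.

E-H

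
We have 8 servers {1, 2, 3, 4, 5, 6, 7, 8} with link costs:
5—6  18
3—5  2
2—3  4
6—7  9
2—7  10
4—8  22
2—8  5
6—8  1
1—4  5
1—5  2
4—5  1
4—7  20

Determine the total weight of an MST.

Grow the tree from 6 using Prim:
Step 1: frontier [6—8 1, 6—7 9, 5—6 18] → take 6—8 (1); add 8.
Step 2: frontier [6—7 9, 5—6 18, 2—8 5, 4—8 22] → take 2—8 (5); add 2.
Step 3: frontier [2—3 4, 2—7 10, 6—7 9, 5—6 18, 4—8 22] → take 2—3 (4); add 3.
Step 4: frontier [2—7 10, 3—5 2, 6—7 9, 5—6 18, 4—8 22] → take 3—5 (2); add 5.
Step 5: frontier [2—7 10, 4—5 1, 1—5 2, 6—7 9, 4—8 22] → take 4—5 (1); add 4.
Step 6: frontier [2—7 10, 1—4 5, 4—7 20, 1—5 2, 6—7 9] → take 1—5 (2); add 1.
Step 7: frontier [2—7 10, 4—7 20, 6—7 9] → take 6—7 (9); add 7.
MST edges: 6—8, 2—8, 2—3, 3—5, 4—5, 1—5, 6—7; total weight 1+5+4+2+1+2+9 = 24.

24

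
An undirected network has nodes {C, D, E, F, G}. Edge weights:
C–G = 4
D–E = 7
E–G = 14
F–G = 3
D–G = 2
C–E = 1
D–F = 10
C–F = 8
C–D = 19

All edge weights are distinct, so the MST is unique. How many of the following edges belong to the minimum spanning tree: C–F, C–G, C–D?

1

Kruskal's algorithm — process edges by increasing weight (ties by edge label):
C–E (1): add. Components now {C,E} {D} {F} {G}
D–G (2): add. Components now {C,E} {D,G} {F}
F–G (3): add. Components now {C,E} {D,F,G}
C–G (4): add. Components now {C,D,E,F,G}
MST edge set: {C–E, D–G, F–G, C–G}.
Of the listed edges, {C–G} are in the MST → 1.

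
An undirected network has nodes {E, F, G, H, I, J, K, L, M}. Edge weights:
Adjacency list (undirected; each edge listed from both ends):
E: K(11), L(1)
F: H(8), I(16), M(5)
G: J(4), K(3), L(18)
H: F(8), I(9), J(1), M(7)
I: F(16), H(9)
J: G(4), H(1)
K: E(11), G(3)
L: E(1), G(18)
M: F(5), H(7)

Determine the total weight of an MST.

41

Kruskal: consider edges lightest-first.
E–L (1): add — endpoints in different components.
H–J (1): add — endpoints in different components.
G–K (3): add — endpoints in different components.
G–J (4): add — endpoints in different components.
F–M (5): add — endpoints in different components.
H–M (7): add — endpoints in different components.
F–H (8): skip — F and H already connected.
H–I (9): add — endpoints in different components.
E–K (11): add — endpoints in different components.
MST edges: E–L, H–J, G–K, G–J, F–M, H–M, H–I, E–K; total weight 1+1+3+4+5+7+9+11 = 41.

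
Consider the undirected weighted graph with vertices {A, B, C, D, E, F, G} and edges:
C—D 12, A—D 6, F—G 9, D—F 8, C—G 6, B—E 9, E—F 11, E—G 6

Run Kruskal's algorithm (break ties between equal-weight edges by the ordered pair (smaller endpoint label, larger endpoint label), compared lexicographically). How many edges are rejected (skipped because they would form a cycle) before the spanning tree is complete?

Kruskal's algorithm — process edges by increasing weight (ties by edge label):
A—D (6): add — endpoints in different components.
C—G (6): add — endpoints in different components.
E—G (6): add — endpoints in different components.
D—F (8): add — endpoints in different components.
B—E (9): add — endpoints in different components.
F—G (9): add — endpoints in different components.
Edges rejected before the tree was complete: 0.

0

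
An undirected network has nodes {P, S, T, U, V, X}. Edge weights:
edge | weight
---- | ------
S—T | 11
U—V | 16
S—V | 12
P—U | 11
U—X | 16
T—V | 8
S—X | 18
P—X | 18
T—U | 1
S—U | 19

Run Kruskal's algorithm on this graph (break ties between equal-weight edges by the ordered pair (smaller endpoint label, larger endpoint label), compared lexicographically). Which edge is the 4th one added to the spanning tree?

S-T

Kruskal's algorithm — process edges by increasing weight (ties by edge label):
T—U (1): add. Components now {S} {T,U} {X} {P} {V}
T—V (8): add. Components now {S} {T,U,V} {X} {P}
P—U (11): add. Components now {S} {P,T,U,V} {X}
S—T (11): add. Components now {P,S,T,U,V} {X}
S—V (12): skip — S and V already connected.
U—V (16): skip — U and V already connected.
U—X (16): add. Components now {P,S,T,U,V,X}
The 4th edge added is S—T.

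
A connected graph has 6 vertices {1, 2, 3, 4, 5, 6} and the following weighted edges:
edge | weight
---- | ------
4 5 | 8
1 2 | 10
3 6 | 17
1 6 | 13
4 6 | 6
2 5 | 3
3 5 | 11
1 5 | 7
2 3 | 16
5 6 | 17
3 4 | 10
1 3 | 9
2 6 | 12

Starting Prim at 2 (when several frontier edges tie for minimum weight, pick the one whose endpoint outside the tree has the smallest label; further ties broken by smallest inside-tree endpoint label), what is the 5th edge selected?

1-3

Grow the tree from 2 using Prim:
Step 1: frontier [2 5 3, 1 2 10, 2 6 12, 2 3 16] → take 2 5 (3); add 5.
Step 2: frontier [1 2 10, 2 6 12, 2 3 16, 1 5 7, 4 5 8, 3 5 11, 5 6 17] → take 1 5 (7); add 1.
Step 3: frontier [1 3 9, 1 6 13, 2 6 12, 2 3 16, 4 5 8, 3 5 11, 5 6 17] → take 4 5 (8); add 4.
Step 4: frontier [1 3 9, 1 6 13, 2 6 12, 2 3 16, 4 6 6, 3 4 10, 3 5 11, 5 6 17] → take 4 6 (6); add 6.
Step 5: frontier [1 3 9, 2 3 16, 3 4 10, 3 5 11, 3 6 17] → take 1 3 (9); add 3.
The 5th edge added is 1 3.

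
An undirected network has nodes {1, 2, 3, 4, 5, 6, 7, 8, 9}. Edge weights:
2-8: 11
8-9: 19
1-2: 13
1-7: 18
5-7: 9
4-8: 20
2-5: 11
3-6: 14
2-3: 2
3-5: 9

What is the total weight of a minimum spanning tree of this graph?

97

Grow the tree from 9 using Prim:
Step 1: cheapest edge leaving the tree is 8-9 (19); add 8.
Step 2: cheapest edge leaving the tree is 2-8 (11); add 2.
Step 3: cheapest edge leaving the tree is 2-3 (2); add 3.
Step 4: cheapest edge leaving the tree is 3-5 (9); add 5.
Step 5: cheapest edge leaving the tree is 5-7 (9); add 7.
Step 6: cheapest edge leaving the tree is 1-2 (13); add 1.
Step 7: cheapest edge leaving the tree is 3-6 (14); add 6.
Step 8: cheapest edge leaving the tree is 4-8 (20); add 4.
MST edges: 8-9, 2-8, 2-3, 3-5, 5-7, 1-2, 3-6, 4-8; total weight 19+11+2+9+9+13+14+20 = 97.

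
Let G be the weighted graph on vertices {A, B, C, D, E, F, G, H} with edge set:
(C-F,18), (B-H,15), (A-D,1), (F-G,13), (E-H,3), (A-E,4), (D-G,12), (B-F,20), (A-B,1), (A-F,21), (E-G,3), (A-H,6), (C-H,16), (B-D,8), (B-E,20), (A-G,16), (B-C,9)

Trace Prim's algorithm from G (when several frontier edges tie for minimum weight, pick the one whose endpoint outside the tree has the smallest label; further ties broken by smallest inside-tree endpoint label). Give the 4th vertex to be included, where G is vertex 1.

Prim's algorithm from G:
Step 1: cheapest edge leaving the tree is E-G (3); add E.
Step 2: cheapest edge leaving the tree is E-H (3); add H.
Step 3: cheapest edge leaving the tree is A-E (4); add A.
Step 4: cheapest edge leaving the tree is A-B (1); add B.
Step 5: cheapest edge leaving the tree is A-D (1); add D.
Step 6: cheapest edge leaving the tree is B-C (9); add C.
Step 7: cheapest edge leaving the tree is F-G (13); add F.
Vertex order: G, E, H, A, B, D, C, F. The 4th vertex is A.

A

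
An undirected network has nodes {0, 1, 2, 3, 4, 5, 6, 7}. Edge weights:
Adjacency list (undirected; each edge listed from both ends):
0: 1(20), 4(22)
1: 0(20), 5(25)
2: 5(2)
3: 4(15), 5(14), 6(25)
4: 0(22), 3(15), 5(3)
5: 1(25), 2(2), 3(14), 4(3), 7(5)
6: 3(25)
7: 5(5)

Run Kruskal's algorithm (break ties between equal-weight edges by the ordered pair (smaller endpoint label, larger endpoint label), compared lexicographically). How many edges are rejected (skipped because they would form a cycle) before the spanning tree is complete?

2

Kruskal: consider edges lightest-first.
2-5 (2): add — endpoints in different components.
4-5 (3): add — endpoints in different components.
5-7 (5): add — endpoints in different components.
3-5 (14): add — endpoints in different components.
3-4 (15): skip — 3 and 4 already connected.
0-1 (20): add — endpoints in different components.
0-4 (22): add — endpoints in different components.
1-5 (25): skip — 1 and 5 already connected.
3-6 (25): add — endpoints in different components.
Edges rejected before the tree was complete: 2.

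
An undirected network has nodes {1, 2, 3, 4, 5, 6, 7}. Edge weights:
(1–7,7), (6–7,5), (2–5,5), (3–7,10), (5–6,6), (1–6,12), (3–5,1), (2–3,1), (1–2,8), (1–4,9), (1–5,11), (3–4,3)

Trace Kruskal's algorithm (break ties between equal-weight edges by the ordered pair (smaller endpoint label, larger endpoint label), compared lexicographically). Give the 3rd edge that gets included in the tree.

3-4

Kruskal: consider edges lightest-first.
2–3 (1): add — endpoints in different components.
3–5 (1): add — endpoints in different components.
3–4 (3): add — endpoints in different components.
2–5 (5): skip — 2 and 5 already connected.
6–7 (5): add — endpoints in different components.
5–6 (6): add — endpoints in different components.
1–7 (7): add — endpoints in different components.
The 3rd edge added is 3–4.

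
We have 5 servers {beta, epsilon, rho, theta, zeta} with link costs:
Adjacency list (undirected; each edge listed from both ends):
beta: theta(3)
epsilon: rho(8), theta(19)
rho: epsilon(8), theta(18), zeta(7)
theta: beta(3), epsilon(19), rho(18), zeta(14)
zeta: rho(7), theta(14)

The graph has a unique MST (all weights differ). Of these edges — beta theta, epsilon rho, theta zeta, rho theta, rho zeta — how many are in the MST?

Kruskal's algorithm — process edges by increasing weight (ties by edge label):
beta theta (3): add. Components now {rho} {beta,theta} {epsilon} {zeta}
rho zeta (7): add. Components now {rho,zeta} {beta,theta} {epsilon}
epsilon rho (8): add. Components now {epsilon,rho,zeta} {beta,theta}
theta zeta (14): add. Components now {beta,epsilon,rho,theta,zeta}
MST edge set: {beta theta, rho zeta, epsilon rho, theta zeta}.
Of the listed edges, {beta theta, epsilon rho, theta zeta, rho zeta} are in the MST → 4.

4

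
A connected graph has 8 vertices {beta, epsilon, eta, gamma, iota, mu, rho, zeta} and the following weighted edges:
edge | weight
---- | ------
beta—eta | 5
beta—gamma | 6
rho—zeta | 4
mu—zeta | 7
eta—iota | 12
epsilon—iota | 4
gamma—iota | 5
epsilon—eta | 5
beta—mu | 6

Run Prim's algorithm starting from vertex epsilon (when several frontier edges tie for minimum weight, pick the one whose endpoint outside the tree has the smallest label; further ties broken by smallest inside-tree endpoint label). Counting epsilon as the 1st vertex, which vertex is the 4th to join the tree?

beta

Prim's algorithm from epsilon:
Step 1: frontier [epsilon—iota 4, epsilon—eta 5] → take epsilon—iota (4); add iota.
Step 2: frontier [epsilon—eta 5, gamma—iota 5, eta—iota 12] → take epsilon—eta (5); add eta.
Step 3: frontier [beta—eta 5, gamma—iota 5] → take beta—eta (5); add beta.
Step 4: frontier [beta—gamma 6, beta—mu 6, gamma—iota 5] → take gamma—iota (5); add gamma.
Step 5: frontier [beta—mu 6] → take beta—mu (6); add mu.
Step 6: frontier [mu—zeta 7] → take mu—zeta (7); add zeta.
Step 7: frontier [rho—zeta 4] → take rho—zeta (4); add rho.
Vertex order: epsilon, iota, eta, beta, gamma, mu, zeta, rho. The 4th vertex is beta.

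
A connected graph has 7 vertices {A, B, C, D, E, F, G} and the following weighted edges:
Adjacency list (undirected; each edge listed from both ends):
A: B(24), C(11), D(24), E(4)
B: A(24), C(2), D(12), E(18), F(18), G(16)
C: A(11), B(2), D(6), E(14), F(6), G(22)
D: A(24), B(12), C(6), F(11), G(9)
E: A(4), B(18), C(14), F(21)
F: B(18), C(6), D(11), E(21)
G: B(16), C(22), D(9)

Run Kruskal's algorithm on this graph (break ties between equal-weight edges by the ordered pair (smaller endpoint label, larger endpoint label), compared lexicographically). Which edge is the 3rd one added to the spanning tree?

C-D

Kruskal's algorithm — process edges by increasing weight (ties by edge label):
B C (2): add. Components now {A} {B,C} {D} {E} {F} {G}
A E (4): add. Components now {A,E} {B,C} {D} {F} {G}
C D (6): add. Components now {A,E} {B,C,D} {F} {G}
C F (6): add. Components now {A,E} {B,C,D,F} {G}
D G (9): add. Components now {A,E} {B,C,D,F,G}
A C (11): add. Components now {A,B,C,D,E,F,G}
The 3rd edge added is C D.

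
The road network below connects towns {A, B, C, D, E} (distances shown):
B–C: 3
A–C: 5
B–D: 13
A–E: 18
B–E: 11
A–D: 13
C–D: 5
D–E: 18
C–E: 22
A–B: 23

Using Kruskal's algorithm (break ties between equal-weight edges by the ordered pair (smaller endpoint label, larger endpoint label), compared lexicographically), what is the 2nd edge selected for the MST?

Sort edges by weight, then run Kruskal:
B–C (3): add — endpoints in different components.
A–C (5): add — endpoints in different components.
C–D (5): add — endpoints in different components.
B–E (11): add — endpoints in different components.
The 2nd edge added is A–C.

A-C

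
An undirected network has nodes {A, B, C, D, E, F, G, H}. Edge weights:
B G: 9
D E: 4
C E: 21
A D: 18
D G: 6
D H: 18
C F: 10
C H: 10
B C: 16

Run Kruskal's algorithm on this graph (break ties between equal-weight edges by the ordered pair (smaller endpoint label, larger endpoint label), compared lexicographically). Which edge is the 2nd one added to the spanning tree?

D-G

Sort edges by weight, then run Kruskal:
D E (4): add — endpoints in different components.
D G (6): add — endpoints in different components.
B G (9): add — endpoints in different components.
C F (10): add — endpoints in different components.
C H (10): add — endpoints in different components.
B C (16): add — endpoints in different components.
A D (18): add — endpoints in different components.
The 2nd edge added is D G.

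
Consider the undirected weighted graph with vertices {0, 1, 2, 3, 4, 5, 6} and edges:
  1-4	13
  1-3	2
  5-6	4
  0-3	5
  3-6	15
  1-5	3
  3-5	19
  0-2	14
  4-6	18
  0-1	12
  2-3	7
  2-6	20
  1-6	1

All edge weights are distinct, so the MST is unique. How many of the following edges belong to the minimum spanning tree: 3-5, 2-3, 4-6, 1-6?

Kruskal's algorithm — process edges by increasing weight (ties by edge label):
1-6 (1): add. Components now {0} {1,6} {2} {3} {4} {5}
1-3 (2): add. Components now {0} {1,3,6} {2} {4} {5}
1-5 (3): add. Components now {0} {1,3,5,6} {2} {4}
5-6 (4): skip — 5 and 6 already connected.
0-3 (5): add. Components now {0,1,3,5,6} {2} {4}
2-3 (7): add. Components now {0,1,2,3,5,6} {4}
0-1 (12): skip — 0 and 1 already connected.
1-4 (13): add. Components now {0,1,2,3,4,5,6}
MST edge set: {1-6, 1-3, 1-5, 0-3, 2-3, 1-4}.
Of the listed edges, {2-3, 1-6} are in the MST → 2.

2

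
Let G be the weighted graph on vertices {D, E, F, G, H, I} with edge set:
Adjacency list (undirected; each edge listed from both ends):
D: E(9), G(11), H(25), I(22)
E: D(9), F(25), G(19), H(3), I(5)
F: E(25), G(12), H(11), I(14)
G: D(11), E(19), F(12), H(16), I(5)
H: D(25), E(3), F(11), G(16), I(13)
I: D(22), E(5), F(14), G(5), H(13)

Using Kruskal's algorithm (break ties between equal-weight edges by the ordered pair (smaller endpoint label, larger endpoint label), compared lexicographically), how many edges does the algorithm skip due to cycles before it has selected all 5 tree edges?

Kruskal's algorithm — process edges by increasing weight (ties by edge label):
E-H (3): add — endpoints in different components.
E-I (5): add — endpoints in different components.
G-I (5): add — endpoints in different components.
D-E (9): add — endpoints in different components.
D-G (11): skip — D and G already connected.
F-H (11): add — endpoints in different components.
Edges rejected before the tree was complete: 1.

1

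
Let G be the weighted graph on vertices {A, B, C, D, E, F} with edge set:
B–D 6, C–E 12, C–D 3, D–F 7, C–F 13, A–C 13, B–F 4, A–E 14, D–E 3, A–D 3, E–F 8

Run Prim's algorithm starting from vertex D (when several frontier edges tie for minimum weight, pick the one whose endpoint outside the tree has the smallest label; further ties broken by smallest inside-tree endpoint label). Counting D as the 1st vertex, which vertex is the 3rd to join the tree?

C

Grow the tree from D using Prim:
Step 1: frontier [A–D 3, C–D 3, D–E 3, B–D 6, D–F 7] → take A–D (3); add A.
Step 2: frontier [A–C 13, A–E 14, C–D 3, D–E 3, B–D 6, D–F 7] → take C–D (3); add C.
Step 3: frontier [A–E 14, C–E 12, C–F 13, D–E 3, B–D 6, D–F 7] → take D–E (3); add E.
Step 4: frontier [C–F 13, B–D 6, D–F 7, E–F 8] → take B–D (6); add B.
Step 5: frontier [B–F 4, C–F 13, D–F 7, E–F 8] → take B–F (4); add F.
Vertex order: D, A, C, E, B, F. The 3rd vertex is C.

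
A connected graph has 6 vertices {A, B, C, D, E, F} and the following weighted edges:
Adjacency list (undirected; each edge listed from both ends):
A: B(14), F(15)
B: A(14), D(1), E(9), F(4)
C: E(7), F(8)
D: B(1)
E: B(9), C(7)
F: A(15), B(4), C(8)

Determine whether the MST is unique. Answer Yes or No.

Yes

Kruskal: consider edges lightest-first.
B D (1): add — endpoints in different components.
B F (4): add — endpoints in different components.
C E (7): add — endpoints in different components.
C F (8): add — endpoints in different components.
B E (9): skip — B and E already connected.
A B (14): add — endpoints in different components.
Every non-tree edge has weight strictly greater than the heaviest edge on the tree path between its endpoints, so the MST is unique.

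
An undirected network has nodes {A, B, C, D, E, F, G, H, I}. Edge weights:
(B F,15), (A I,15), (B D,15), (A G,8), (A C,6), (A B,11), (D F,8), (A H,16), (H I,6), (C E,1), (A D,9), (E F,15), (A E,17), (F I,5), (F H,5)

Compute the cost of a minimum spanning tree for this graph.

Kruskal's algorithm — process edges by increasing weight (ties by edge label):
C E (1): add — endpoints in different components.
F H (5): add — endpoints in different components.
F I (5): add — endpoints in different components.
A C (6): add — endpoints in different components.
H I (6): skip — H and I already connected.
A G (8): add — endpoints in different components.
D F (8): add — endpoints in different components.
A D (9): add — endpoints in different components.
A B (11): add — endpoints in different components.
MST edges: C E, F H, F I, A C, A G, D F, A D, A B; total weight 1+5+5+6+8+8+9+11 = 53.

53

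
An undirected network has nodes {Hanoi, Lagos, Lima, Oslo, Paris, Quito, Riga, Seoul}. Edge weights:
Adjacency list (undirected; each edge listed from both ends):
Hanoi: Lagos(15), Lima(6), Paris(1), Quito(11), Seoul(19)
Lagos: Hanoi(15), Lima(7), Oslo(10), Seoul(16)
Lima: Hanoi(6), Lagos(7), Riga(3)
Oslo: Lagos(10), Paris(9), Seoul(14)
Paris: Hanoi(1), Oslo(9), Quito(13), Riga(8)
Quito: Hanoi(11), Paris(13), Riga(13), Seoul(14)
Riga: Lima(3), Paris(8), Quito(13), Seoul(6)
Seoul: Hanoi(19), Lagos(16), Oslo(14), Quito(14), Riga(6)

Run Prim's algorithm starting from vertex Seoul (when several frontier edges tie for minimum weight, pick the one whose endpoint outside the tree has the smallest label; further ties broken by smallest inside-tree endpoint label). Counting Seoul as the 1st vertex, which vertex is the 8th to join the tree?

Prim's algorithm from Seoul:
Step 1: cheapest edge leaving the tree is Riga—Seoul (6); add Riga.
Step 2: cheapest edge leaving the tree is Lima—Riga (3); add Lima.
Step 3: cheapest edge leaving the tree is Hanoi—Lima (6); add Hanoi.
Step 4: cheapest edge leaving the tree is Hanoi—Paris (1); add Paris.
Step 5: cheapest edge leaving the tree is Lagos—Lima (7); add Lagos.
Step 6: cheapest edge leaving the tree is Oslo—Paris (9); add Oslo.
Step 7: cheapest edge leaving the tree is Hanoi—Quito (11); add Quito.
Vertex order: Seoul, Riga, Lima, Hanoi, Paris, Lagos, Oslo, Quito. The 8th vertex is Quito.

Quito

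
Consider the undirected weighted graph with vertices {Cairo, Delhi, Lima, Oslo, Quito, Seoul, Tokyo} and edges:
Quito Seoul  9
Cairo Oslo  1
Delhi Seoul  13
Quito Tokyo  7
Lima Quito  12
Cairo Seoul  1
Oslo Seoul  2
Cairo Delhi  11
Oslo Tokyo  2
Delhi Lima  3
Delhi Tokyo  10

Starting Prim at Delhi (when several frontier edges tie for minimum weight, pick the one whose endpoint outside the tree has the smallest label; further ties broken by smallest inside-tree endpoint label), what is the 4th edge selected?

Cairo-Oslo

Prim's algorithm from Delhi:
Step 1: frontier [Delhi Lima 3, Delhi Tokyo 10, Cairo Delhi 11, Delhi Seoul 13] → take Delhi Lima (3); add Lima.
Step 2: frontier [Delhi Tokyo 10, Cairo Delhi 11, Delhi Seoul 13, Lima Quito 12] → take Delhi Tokyo (10); add Tokyo.
Step 3: frontier [Cairo Delhi 11, Delhi Seoul 13, Lima Quito 12, Oslo Tokyo 2, Quito Tokyo 7] → take Oslo Tokyo (2); add Oslo.
Step 4: frontier [Cairo Delhi 11, Delhi Seoul 13, Lima Quito 12, Cairo Oslo 1, Oslo Seoul 2, Quito Tokyo 7] → take Cairo Oslo (1); add Cairo.
Step 5: frontier [Cairo Seoul 1, Delhi Seoul 13, Lima Quito 12, Oslo Seoul 2, Quito Tokyo 7] → take Cairo Seoul (1); add Seoul.
Step 6: frontier [Lima Quito 12, Quito Seoul 9, Quito Tokyo 7] → take Quito Tokyo (7); add Quito.
The 4th edge added is Cairo Oslo.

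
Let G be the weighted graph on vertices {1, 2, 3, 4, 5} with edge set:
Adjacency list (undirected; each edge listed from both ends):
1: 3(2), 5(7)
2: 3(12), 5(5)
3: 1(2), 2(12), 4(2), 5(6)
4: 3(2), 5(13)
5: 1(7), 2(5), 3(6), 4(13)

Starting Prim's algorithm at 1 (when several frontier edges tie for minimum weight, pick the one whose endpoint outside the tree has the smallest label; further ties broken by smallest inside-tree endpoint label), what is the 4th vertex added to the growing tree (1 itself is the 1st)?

Prim's algorithm from 1:
Step 1: frontier [1 3 2, 1 5 7] → take 1 3 (2); add 3.
Step 2: frontier [1 5 7, 3 4 2, 3 5 6, 2 3 12] → take 3 4 (2); add 4.
Step 3: frontier [1 5 7, 3 5 6, 2 3 12, 4 5 13] → take 3 5 (6); add 5.
Step 4: frontier [2 3 12, 2 5 5] → take 2 5 (5); add 2.
Vertex order: 1, 3, 4, 5, 2. The 4th vertex is 5.

5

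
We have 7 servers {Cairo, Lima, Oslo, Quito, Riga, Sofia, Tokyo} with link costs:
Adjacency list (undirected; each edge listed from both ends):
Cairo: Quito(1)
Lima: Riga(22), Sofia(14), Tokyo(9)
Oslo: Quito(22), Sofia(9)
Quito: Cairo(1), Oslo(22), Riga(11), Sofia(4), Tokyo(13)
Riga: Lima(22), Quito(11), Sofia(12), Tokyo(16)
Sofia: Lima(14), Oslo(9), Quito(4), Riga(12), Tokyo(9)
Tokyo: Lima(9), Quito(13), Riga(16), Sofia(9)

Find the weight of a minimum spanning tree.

Sort edges by weight, then run Kruskal:
Cairo-Quito (1): add — endpoints in different components.
Quito-Sofia (4): add — endpoints in different components.
Lima-Tokyo (9): add — endpoints in different components.
Oslo-Sofia (9): add — endpoints in different components.
Sofia-Tokyo (9): add — endpoints in different components.
Quito-Riga (11): add — endpoints in different components.
MST edges: Cairo-Quito, Quito-Sofia, Lima-Tokyo, Oslo-Sofia, Sofia-Tokyo, Quito-Riga; total weight 1+4+9+9+9+11 = 43.

43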